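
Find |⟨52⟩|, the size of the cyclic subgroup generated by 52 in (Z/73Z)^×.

24

By Lagrange's theorem, ord_73(52) divides φ(73) = 73 − 1 = 72 = 2^3 · 3^2.
Divisors of 72: 1, 2, 3, 4, 6, 8, 9, 12, 18, 24, 36, 72.
Compute 52^d (mod 73) for the divisors d until we hit 1:
52^1 ≡ 52
52^2 ≡ 3
52^3 ≡ 10
52^4 ≡ 9
52^6 ≡ 27
52^8 ≡ 8
52^9 ≡ 51
52^12 ≡ 72
52^18 ≡ 46
52^24 ≡ 1
So ord_73(52) = 24.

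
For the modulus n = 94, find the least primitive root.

5

φ(94) = φ(2)·φ(47) = 1·46 = 46 = 2 · 23.
g is a primitive root iff g^(46/q) ≢ 1 (mod 94) for each prime q ∈ {2, 23}.
g = 2: gcd(2, 94) = 2 > 1, not a unit — skip.
g = 3: 3^23 ≡ 1 — hits 1, so not a primitive root.
g = 4: gcd(4, 94) = 2 > 1, not a unit — skip.
g = 5: 5^23 ≡ 93; 5^2 ≡ 25 — none is 1, so 5 is a primitive root.
So 5 is the smallest generator of (Z/94Z)^×.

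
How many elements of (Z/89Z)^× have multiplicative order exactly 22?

φ(89) = 89 − 1 = 88 = 2^3 · 11.
In a cyclic group of order 88, there are φ(d) elements of order d for each divisor d of 88, and zero for non-divisors.
22 = 2 · 11 divides 88, and φ(22) = 10.

10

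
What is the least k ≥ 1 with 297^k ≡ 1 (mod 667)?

154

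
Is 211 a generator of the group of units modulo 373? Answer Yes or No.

Yes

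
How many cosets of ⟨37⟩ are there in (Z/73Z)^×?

8

ord(37) | φ(73) = 73 − 1 = 72 = 2^3 · 3^2.
Divisors of 72: 1, 2, 3, 4, 6, 8, 9, 12, 18, 24, 36, 72.
Compute 37^d (mod 73) for the divisors d until we hit 1:
37^1 ≡ 37 (mod 73)
37^2 ≡ 55 (mod 73)
37^3 ≡ 64 (mod 73)
37^4 ≡ 32 (mod 73)
37^6 ≡ 8 (mod 73)
37^8 ≡ 2 (mod 73)
37^9 ≡ 1 (mod 73) ✓
Thus |⟨37⟩| = ord(37) = 9.
Index = |(Z/73Z)^×| / |⟨37⟩| = 72 / 9 = 8.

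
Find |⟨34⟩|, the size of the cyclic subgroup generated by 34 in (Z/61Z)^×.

By Lagrange's theorem, ord_61(34) divides φ(61) = 61 − 1 = 60 = 2^2 · 3 · 5.
Divisors of 60: 1, 2, 3, 4, 5, 6, 10, 12, 15, 20, 30, 60.
Compute 34^d (mod 61) for the divisors d until we hit 1:
34^1 ≡ 34 (mod 61)
34^2 ≡ 58 (mod 61)
34^3 ≡ 20 (mod 61)
34^4 ≡ 9 (mod 61)
34^5 ≡ 1 (mod 61) ✓
Hence ord(34) = 5.

5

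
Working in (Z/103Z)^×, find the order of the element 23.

ord(23) | φ(103) = 103 − 1 = 102 = 2 · 3 · 17.
Divisors of 102: 1, 2, 3, 6, 17, 34, 51, 102.
Test each divisor d:
23^1 ≡ 23
23^2 ≡ 14
23^3 ≡ 13
23^6 ≡ 66
23^17 ≡ 1
So ord_103(23) = 17.

17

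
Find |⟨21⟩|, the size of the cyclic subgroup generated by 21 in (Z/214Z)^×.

106

Since 21 ∈ (Z/214Z)^×, its order divides φ(214) = φ(2)·φ(107) = 1·106 = 106 = 2 · 53.
Divisors of 106: 1, 2, 53, 106.
Compute 21^d (mod 214) for the divisors d until we hit 1:
21^1 ≡ 21 (mod 214)
21^2 ≡ 13 (mod 214)
21^53 ≡ 213 (mod 214)
21^106 ≡ 1 (mod 214) ✓
The smallest such exponent is 106, so the order of 21 is 106.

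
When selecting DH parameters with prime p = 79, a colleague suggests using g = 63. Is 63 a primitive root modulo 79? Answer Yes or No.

Yes

φ(79) = 79 − 1 = 78 = 2 · 3 · 13.
63 is a primitive root mod 79 iff 63^(φ(79)/q) ≢ 1 for every prime q | φ(79), i.e. q ∈ {2, 3, 13}.
63^39 ≡ 78 (mod 79)  [q = 2: ≢ 1 ✓]
63^26 ≡ 23 (mod 79)  [q = 3: ≢ 1 ✓]
63^6 ≡ 65 (mod 79)  [q = 13: ≢ 1 ✓]
All checks pass, so 63 has order 78 and is a primitive root modulo 79.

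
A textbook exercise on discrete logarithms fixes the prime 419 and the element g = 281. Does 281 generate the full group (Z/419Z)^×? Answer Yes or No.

No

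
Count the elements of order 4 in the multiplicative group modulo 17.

φ(17) = 17 − 1 = 16 = 2^4.
In a cyclic group of order 16, there are φ(d) elements of order d for each divisor d of 16, and zero for non-divisors.
4 = 2^2 divides 16, and φ(4) = 2.

2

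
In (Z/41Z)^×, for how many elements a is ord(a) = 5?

4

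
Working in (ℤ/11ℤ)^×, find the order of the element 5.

5

ord(5) | φ(11) = 11 − 1 = 10 = 2 · 5.
Divisors of 10: 1, 2, 5, 10.
Compute 5^d (mod 11) for the divisors d until we hit 1:
5^1 ≡ 5
5^2 ≡ 3
5^5 ≡ 1
The smallest such exponent is 5, so the order of 5 is 5.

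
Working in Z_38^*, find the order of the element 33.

18

The order of 33 must divide φ(38) = φ(2)·φ(19) = 1·18 = 18 = 2 · 3^2.
Divisors of 18: 1, 2, 3, 6, 9, 18.
Check 33^d mod 38 for each divisor in increasing order:
33^1 ≡ 33 (mod 38)
33^2 ≡ 25 (mod 38)
33^3 ≡ 27 (mod 38)
33^6 ≡ 7 (mod 38)
33^9 ≡ 37 (mod 38)
33^18 ≡ 1 (mod 38) ✓
The smallest such exponent is 18, so the order of 33 is 18.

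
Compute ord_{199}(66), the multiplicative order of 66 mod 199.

99

By Lagrange's theorem, ord_199(66) divides φ(199) = 199 − 1 = 198 = 2 · 3^2 · 11.
Divisors of 198: 1, 2, 3, 6, 9, 11, 18, 22, 33, 66, 99, 198.
Compute 66^d (mod 199) for the divisors d until we hit 1:
66^1 ≡ 66 (mod 199)
66^2 ≡ 177 (mod 199)
66^3 ≡ 140 (mod 199)
66^6 ≡ 98 (mod 199)
66^9 ≡ 188 (mod 199)
66^11 ≡ 43 (mod 199)
66^18 ≡ 121 (mod 199)
66^22 ≡ 58 (mod 199)
66^33 ≡ 106 (mod 199)
66^66 ≡ 92 (mod 199)
66^99 ≡ 1 (mod 199) ✓
Hence ord(66) = 99.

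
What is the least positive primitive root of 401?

3

φ(401) = 401 − 1 = 400 = 2^4 · 5^2.
Test candidates g = 2, 3, … against the prime factors q ∈ {2, 5} of φ(401): g is a generator iff g^(400/q) ≢ 1 for every such q.
g = 2: 2^200 ≡ 1 — hits 1, so not a primitive root.
g = 3: 3^200 ≡ 400; 3^80 ≡ 72 — none is 1, so 3 is a primitive root.
Hence the least primitive root of 401 is 3.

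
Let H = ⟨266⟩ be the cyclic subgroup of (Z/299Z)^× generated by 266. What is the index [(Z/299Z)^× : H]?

2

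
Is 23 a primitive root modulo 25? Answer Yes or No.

φ(25) = φ(5^2) = 5·(5−1) = 20 = 2^2 · 5.
Test 23^(20/q) mod 25 for each prime factor q of 20:
23^10 ≡ 24 (mod 25)  [q = 2: ≢ 1 ✓]
23^4 ≡ 16 (mod 25)  [q = 5: ≢ 1 ✓]
All checks pass, so 23 has order 20 and is a primitive root modulo 25.

Yes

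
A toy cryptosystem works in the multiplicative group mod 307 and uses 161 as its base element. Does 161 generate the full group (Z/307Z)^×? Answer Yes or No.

φ(307) = 307 − 1 = 306 = 2 · 3^2 · 17.
161 is a primitive root mod 307 iff 161^(φ(307)/q) ≢ 1 for every prime q | φ(307), i.e. q ∈ {2, 3, 17}.
161^153 ≡ 306 (mod 307)  [q = 2: ≢ 1 ✓]
161^102 ≡ 289 (mod 307)  [q = 3: ≢ 1 ✓]
161^18 ≡ 269 (mod 307)  [q = 17: ≢ 1 ✓]
All checks pass, so 161 has order 306 and is a primitive root modulo 307.

Yes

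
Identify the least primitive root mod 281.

φ(281) = 281 − 1 = 280 = 2^3 · 5 · 7.
g is a primitive root iff g^(280/q) ≢ 1 (mod 281) for each prime q ∈ {2, 5, 7}.
g = 2: 2^140 ≡ 1 — hits 1, so not a primitive root.
g = 3: 3^140 ≡ 280; 3^56 ≡ 86; 3^40 ≡ 249 — none is 1, so 3 is a primitive root.
Hence the least primitive root of 281 is 3.

3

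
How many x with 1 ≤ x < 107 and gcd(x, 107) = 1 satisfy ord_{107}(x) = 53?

52

φ(107) = 107 − 1 = 106 = 2 · 53.
(Z/107Z)^× is cyclic (|G| = 106); a cyclic group of order m has exactly φ(d) elements of each order d | m, and none otherwise.
53 | 106, and φ(53) = 53 − 1 = 52.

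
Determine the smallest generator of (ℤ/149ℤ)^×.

2

φ(149) = 149 − 1 = 148 = 2^2 · 37.
Test candidates g = 2, 3, … against the prime factors q ∈ {2, 37} of φ(149): g is a generator iff g^(148/q) ≢ 1 for every such q.
g = 2: 2^74 ≡ 148; 2^4 ≡ 16 — none is 1, so 2 is a primitive root.
So 2 is the smallest generator of (Z/149Z)^×.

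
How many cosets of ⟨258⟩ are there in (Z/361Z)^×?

6

ord(258) | φ(361) = φ(19^2) = 19·(19−1) = 342 = 2 · 3^2 · 19.
Divisors of 342: 1, 2, 3, 6, 9, 18, 19, 38, 57, 114, 171, 342.
Test each divisor d:
258^1 ≡ 258 (mod 361)
258^2 ≡ 140 (mod 361)
258^3 ≡ 20 (mod 361)
258^6 ≡ 39 (mod 361)
258^9 ≡ 58 (mod 361)
258^18 ≡ 115 (mod 361)
258^19 ≡ 68 (mod 361)
258^38 ≡ 292 (mod 361)
258^57 ≡ 1 (mod 361) ✓
So ord_361(258) = 57, hence |⟨258⟩| = 57.
Index = |(Z/361Z)^×| / |⟨258⟩| = 342 / 57 = 6.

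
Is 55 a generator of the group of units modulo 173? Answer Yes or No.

No

φ(173) = 173 − 1 = 172 = 2^2 · 43.
It suffices to check that the order of 55 is not a proper divisor of 172: compute 55^(172/q) for q ∈ {2, 43}.
55^86 ≡ 1 (mod 173)  [q = 2: ≡ 1 ✗]
55^4 ≡ 136 (mod 173)  [q = 43: ≢ 1 ✓]
Since 55^86 ≡ 1, the order of 55 divides 86 < 172, so 55 is not a primitive root.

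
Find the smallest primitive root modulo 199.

3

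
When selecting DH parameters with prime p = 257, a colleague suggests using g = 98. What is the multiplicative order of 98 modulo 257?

128

Since 98 ∈ (Z/257Z)^×, its order divides φ(257) = 257 − 1 = 256 = 2^8.
Divisors of 256: 1, 2, 4, 8, 16, 32, 64, 128, 256.
Check 98^d mod 257 for each divisor in increasing order:
98^1 ≡ 98
98^2 ≡ 95
98^4 ≡ 30
98^8 ≡ 129
98^16 ≡ 193
98^32 ≡ 241
98^64 ≡ 256
98^128 ≡ 1
Hence ord(98) = 128.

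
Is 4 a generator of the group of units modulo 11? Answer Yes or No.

No

φ(11) = 11 − 1 = 10 = 2 · 5.
Test 4^(10/q) mod 11 for each prime factor q of 10:
4^5 ≡ 1 (mod 11)  [q = 2: ≡ 1 ✗]
4^2 ≡ 5 (mod 11)  [q = 5: ≢ 1 ✓]
Since 4^5 ≡ 1, the order of 4 divides 5 < 10, so 4 is not a primitive root.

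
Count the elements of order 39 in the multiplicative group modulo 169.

φ(169) = φ(13^2) = 13·(13−1) = 156 = 2^2 · 3 · 13.
(Z/169Z)^× is cyclic (|G| = 156); a cyclic group of order m has exactly φ(d) elements of each order d | m, and none otherwise.
39 = 3 · 13 divides 156, and φ(39) = 24.

24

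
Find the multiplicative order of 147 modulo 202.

100

The order of 147 must divide φ(202) = φ(2)·φ(101) = 1·100 = 100 = 2^2 · 5^2.
Divisors of 100: 1, 2, 4, 5, 10, 20, 25, 50, 100.
Check 147^d mod 202 for each divisor in increasing order:
147^1 ≡ 147 (mod 202)
147^2 ≡ 197 (mod 202)
147^4 ≡ 25 (mod 202)
147^5 ≡ 39 (mod 202)
147^10 ≡ 107 (mod 202)
147^20 ≡ 137 (mod 202)
147^25 ≡ 91 (mod 202)
147^50 ≡ 201 (mod 202)
147^100 ≡ 1 (mod 202) ✓
Therefore the multiplicative order of 147 modulo 202 is 100.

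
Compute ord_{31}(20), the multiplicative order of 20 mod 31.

15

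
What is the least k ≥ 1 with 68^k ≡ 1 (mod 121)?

110

ord(68) | φ(121) = φ(11^2) = 11·(11−1) = 110 = 2 · 5 · 11.
Divisors of 110: 1, 2, 5, 10, 11, 22, 55, 110.
Check 68^d mod 121 for each divisor in increasing order:
68^1 ≡ 68 (mod 121)
68^2 ≡ 26 (mod 121)
68^5 ≡ 109 (mod 121)
68^10 ≡ 23 (mod 121)
68^11 ≡ 112 (mod 121)
68^22 ≡ 81 (mod 121)
68^55 ≡ 120 (mod 121)
68^110 ≡ 1 (mod 121) ✓
So ord_121(68) = 110.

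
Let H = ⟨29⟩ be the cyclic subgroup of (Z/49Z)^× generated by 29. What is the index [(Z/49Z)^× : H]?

Since 29 ∈ (Z/49Z)^×, its order divides φ(49) = φ(7^2) = 7·(7−1) = 42 = 2 · 3 · 7.
Divisors of 42: 1, 2, 3, 6, 7, 14, 21, 42.
Check 29^d mod 49 for each divisor in increasing order:
29^1 ≡ 29
29^2 ≡ 8
29^3 ≡ 36
29^6 ≡ 22
29^7 ≡ 1
Thus |⟨29⟩| = ord(29) = 7.
Index = |(Z/49Z)^×| / |⟨29⟩| = 42 / 7 = 6.

6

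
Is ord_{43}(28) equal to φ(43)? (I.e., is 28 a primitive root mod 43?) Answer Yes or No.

φ(43) = 43 − 1 = 42 = 2 · 3 · 7.
An element g generates (Z/43Z)^× iff g^(42/q) ≢ 1 (mod 43) for each prime q ∈ {2, 3, 7}.
28^21 ≡ 42 (mod 43)  [q = 2: ≢ 1 ✓]
28^14 ≡ 6 (mod 43)  [q = 3: ≢ 1 ✓]
28^6 ≡ 11 (mod 43)  [q = 7: ≢ 1 ✓]
Every test exponent gives a nontrivial residue, hence 28 generates the full group.

Yes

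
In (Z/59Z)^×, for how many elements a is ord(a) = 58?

28

φ(59) = 59 − 1 = 58 = 2 · 29.
Since (Z/59Z)^× is cyclic of order 58, the number of elements of order d is φ(d) when d | 58 and 0 otherwise.
58 = 2 · 29 divides 58, and φ(58) = 28.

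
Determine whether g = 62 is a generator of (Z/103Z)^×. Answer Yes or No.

Yes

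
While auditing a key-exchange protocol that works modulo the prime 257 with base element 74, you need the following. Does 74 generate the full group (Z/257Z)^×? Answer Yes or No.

Yes

φ(257) = 257 − 1 = 256 = 2^8.
An element g generates (Z/257Z)^× iff g^(256/q) ≢ 1 (mod 257) for each prime q ∈ {2}.
74^128 ≡ 256 (mod 257)  [q = 2: ≢ 1 ✓]
All checks pass, so 74 has order 256 and is a primitive root modulo 257.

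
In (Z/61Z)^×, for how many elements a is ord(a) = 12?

φ(61) = 61 − 1 = 60 = 2^2 · 3 · 5.
Since (Z/61Z)^× is cyclic of order 60, the number of elements of order d is φ(d) when d | 60 and 0 otherwise.
12 = 2^2 · 3 divides 60, and φ(12) = 4.

4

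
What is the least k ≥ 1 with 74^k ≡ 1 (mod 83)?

By Lagrange's theorem, ord_83(74) divides φ(83) = 83 − 1 = 82 = 2 · 41.
Divisors of 82: 1, 2, 41, 82.
Test each divisor d:
74^1 ≡ 74 (mod 83)
74^2 ≡ 81 (mod 83)
74^41 ≡ 82 (mod 83)
74^82 ≡ 1 (mod 83) ✓
Therefore the multiplicative order of 74 modulo 83 is 82.

82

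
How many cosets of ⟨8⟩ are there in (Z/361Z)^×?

3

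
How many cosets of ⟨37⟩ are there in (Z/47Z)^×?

2

The order of 37 must divide φ(47) = 47 − 1 = 46 = 2 · 23.
Divisors of 46: 1, 2, 23, 46.
Check 37^d mod 47 for each divisor in increasing order:
37^1 ≡ 37
37^2 ≡ 6
37^23 ≡ 1
Thus |⟨37⟩| = ord(37) = 23.
[(Z/47Z)^× : ⟨37⟩] = 46/23 = 2.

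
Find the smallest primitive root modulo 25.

φ(25) = φ(5^2) = 5·(5−1) = 20 = 2^2 · 5.
g is a primitive root iff g^(20/q) ≢ 1 (mod 25) for each prime q ∈ {2, 5}.
g = 2: 2^10 ≡ 24; 2^4 ≡ 16 — none is 1, so 2 is a primitive root.
Hence the least primitive root of 25 is 2.

2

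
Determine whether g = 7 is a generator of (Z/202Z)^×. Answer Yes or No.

Yes

φ(202) = φ(2)·φ(101) = 1·100 = 100 = 2^2 · 5^2.
It suffices to check that the order of 7 is not a proper divisor of 100: compute 7^(100/q) for q ∈ {2, 5}.
7^50 ≡ 201 (mod 202)  [q = 2: ≢ 1 ✓]
7^20 ≡ 185 (mod 202)  [q = 5: ≢ 1 ✓]
None equal 1, so ord_202(7) = 100: 7 is a primitive root.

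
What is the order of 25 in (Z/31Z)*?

3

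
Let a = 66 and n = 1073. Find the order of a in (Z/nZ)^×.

84

Since 66 ∈ (Z/1073Z)^×, its order divides φ(1073) = φ(29·37) = (29−1)·(37−1) = 28·36 = 1008 = 2^4 · 3^2 · 7.
Divisors of 1008: 1, 2, 3, 4, 6, 7, 8, 9, 12, 14, 16, 18, 21, 24, 28, 36, 42, 48, 56, 63, 72, 84, 112, 126, 144, 168, 252, 336, 504, 1008.
Test each divisor d:
66^1 ≡ 66
66^2 ≡ 64
66^3 ≡ 1005
66^4 ≡ 877
66^6 ≡ 332
66^7 ≡ 452
66^8 ≡ 861
66^9 ≡ 1030
66^12 ≡ 778
66^14 ≡ 434
66^16 ≡ 951
66^18 ≡ 776
66^21 ≡ 882
66^24 ≡ 112
66^28 ≡ 581
66^36 ≡ 223
66^42 ≡ 1072
66^48 ≡ 741
66^56 ≡ 639
66^63 ≡ 191
66^72 ≡ 371
66^84 ≡ 1
Therefore the multiplicative order of 66 modulo 1073 is 84.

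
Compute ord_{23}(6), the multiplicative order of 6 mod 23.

11

ord(6) | φ(23) = 23 − 1 = 22 = 2 · 11.
Divisors of 22: 1, 2, 11, 22.
Compute 6^d (mod 23) for the divisors d until we hit 1:
6^1 ≡ 6
6^2 ≡ 13
6^11 ≡ 1
The smallest such exponent is 11, so the order of 6 is 11.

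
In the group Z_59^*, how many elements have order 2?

φ(59) = 59 − 1 = 58 = 2 · 29.
Since (Z/59Z)^× is cyclic of order 58, the number of elements of order d is φ(d) when d | 58 and 0 otherwise.
2 | 58, and φ(2) = 2 − 1 = 1.

1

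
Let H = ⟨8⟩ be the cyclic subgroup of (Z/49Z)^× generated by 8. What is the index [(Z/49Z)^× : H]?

6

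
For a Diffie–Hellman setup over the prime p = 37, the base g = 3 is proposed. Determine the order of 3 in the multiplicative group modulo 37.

18

ord(3) | φ(37) = 37 − 1 = 36 = 2^2 · 3^2.
Divisors of 36: 1, 2, 3, 4, 6, 9, 12, 18, 36.
Evaluate successive powers at the divisors of 36:
3^1 ≡ 3
3^2 ≡ 9
3^3 ≡ 27
3^4 ≡ 7
3^6 ≡ 26
3^9 ≡ 36
3^12 ≡ 10
3^18 ≡ 1
So ord_37(3) = 18.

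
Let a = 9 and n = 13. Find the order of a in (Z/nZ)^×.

3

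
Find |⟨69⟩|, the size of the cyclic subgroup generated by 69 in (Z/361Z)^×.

The order of 69 must divide φ(361) = φ(19^2) = 19·(19−1) = 342 = 2 · 3^2 · 19.
Divisors of 342: 1, 2, 3, 6, 9, 18, 19, 38, 57, 114, 171, 342.
Test each divisor d:
69^1 ≡ 69
69^2 ≡ 68
69^3 ≡ 360
69^6 ≡ 1
So ord_361(69) = 6.

6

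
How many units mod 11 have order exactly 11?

φ(11) = 11 − 1 = 10 = 2 · 5.
Since (Z/11Z)^× is cyclic of order 10, the number of elements of order d is φ(d) when d | 10 and 0 otherwise.
Since 11 ∤ 10, the count is 0.

0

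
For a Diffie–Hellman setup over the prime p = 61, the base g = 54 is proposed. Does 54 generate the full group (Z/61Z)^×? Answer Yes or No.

φ(61) = 61 − 1 = 60 = 2^2 · 3 · 5.
An element g generates (Z/61Z)^× iff g^(60/q) ≢ 1 (mod 61) for each prime q ∈ {2, 3, 5}.
54^30 ≡ 60 (mod 61)  [q = 2: ≢ 1 ✓]
54^20 ≡ 47 (mod 61)  [q = 3: ≢ 1 ✓]
54^12 ≡ 34 (mod 61)  [q = 5: ≢ 1 ✓]
Every test exponent gives a nontrivial residue, hence 54 generates the full group.

Yes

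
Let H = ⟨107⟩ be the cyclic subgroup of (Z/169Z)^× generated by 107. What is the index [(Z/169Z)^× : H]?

4

ord(107) | φ(169) = φ(13^2) = 13·(13−1) = 156 = 2^2 · 3 · 13.
Divisors of 156: 1, 2, 3, 4, 6, 12, 13, 26, 39, 52, 78, 156.
Compute 107^d (mod 169) for the divisors d until we hit 1:
107^1 ≡ 107 (mod 169)
107^2 ≡ 126 (mod 169)
107^3 ≡ 131 (mod 169)
107^4 ≡ 159 (mod 169)
107^6 ≡ 92 (mod 169)
107^12 ≡ 14 (mod 169)
107^13 ≡ 146 (mod 169)
107^26 ≡ 22 (mod 169)
107^39 ≡ 1 (mod 169) ✓
So ord_169(107) = 39, hence |⟨107⟩| = 39.
The index is φ(169) / ord(107) = 156 / 39 = 4.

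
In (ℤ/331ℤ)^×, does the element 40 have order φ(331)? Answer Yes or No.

Yes

φ(331) = 331 − 1 = 330 = 2 · 3 · 5 · 11.
Test 40^(330/q) mod 331 for each prime factor q of 330:
40^165 ≡ 330 (mod 331)  [q = 2: ≢ 1 ✓]
40^110 ≡ 31 (mod 331)  [q = 3: ≢ 1 ✓]
40^66 ≡ 150 (mod 331)  [q = 5: ≢ 1 ✓]
40^30 ≡ 180 (mod 331)  [q = 11: ≢ 1 ✓]
Every test exponent gives a nontrivial residue, hence 40 generates the full group.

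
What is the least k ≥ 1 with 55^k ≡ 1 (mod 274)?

136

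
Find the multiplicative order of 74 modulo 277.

46

Since 74 ∈ (Z/277Z)^×, its order divides φ(277) = 277 − 1 = 276 = 2^2 · 3 · 23.
Divisors of 276: 1, 2, 3, 4, 6, 12, 23, 46, 69, 92, 138, 276.
Evaluate successive powers at the divisors of 276:
74^1 ≡ 74 (mod 277)
74^2 ≡ 213 (mod 277)
74^3 ≡ 250 (mod 277)
74^4 ≡ 218 (mod 277)
74^6 ≡ 175 (mod 277)
74^12 ≡ 155 (mod 277)
74^23 ≡ 276 (mod 277)
74^46 ≡ 1 (mod 277) ✓
The smallest such exponent is 46, so the order of 74 is 46.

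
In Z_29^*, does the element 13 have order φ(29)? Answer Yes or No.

φ(29) = 29 − 1 = 28 = 2^2 · 7.
13 is a primitive root mod 29 iff 13^(φ(29)/q) ≢ 1 for every prime q | φ(29), i.e. q ∈ {2, 7}.
13^14 ≡ 1 (mod 29)  [q = 2: ≡ 1 ✗]
13^4 ≡ 25 (mod 29)  [q = 7: ≢ 1 ✓]
Since 13^14 ≡ 1, the order of 13 divides 14 < 28, so 13 is not a primitive root.

No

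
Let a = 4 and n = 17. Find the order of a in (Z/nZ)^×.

4

Since 4 ∈ (Z/17Z)^×, its order divides φ(17) = 17 − 1 = 16 = 2^4.
Divisors of 16: 1, 2, 4, 8, 16.
Evaluate successive powers at the divisors of 16:
4^1 ≡ 4 (mod 17)
4^2 ≡ 16 (mod 17)
4^4 ≡ 1 (mod 17) ✓
The smallest such exponent is 4, so the order of 4 is 4.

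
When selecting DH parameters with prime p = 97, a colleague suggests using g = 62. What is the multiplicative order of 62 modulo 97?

6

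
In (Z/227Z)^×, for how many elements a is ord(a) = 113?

112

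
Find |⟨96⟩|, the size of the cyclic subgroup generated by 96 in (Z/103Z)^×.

102

The order of 96 must divide φ(103) = 103 − 1 = 102 = 2 · 3 · 17.
Divisors of 102: 1, 2, 3, 6, 17, 34, 51, 102.
Evaluate successive powers at the divisors of 102:
96^1 ≡ 96 (mod 103)
96^2 ≡ 49 (mod 103)
96^3 ≡ 69 (mod 103)
96^6 ≡ 23 (mod 103)
96^17 ≡ 57 (mod 103)
96^34 ≡ 56 (mod 103)
96^51 ≡ 102 (mod 103)
96^102 ≡ 1 (mod 103) ✓
Hence ord(96) = 102.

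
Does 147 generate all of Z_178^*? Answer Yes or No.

Yes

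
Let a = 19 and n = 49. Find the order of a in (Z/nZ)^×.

6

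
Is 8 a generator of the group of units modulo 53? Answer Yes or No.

φ(53) = 53 − 1 = 52 = 2^2 · 13.
It suffices to check that the order of 8 is not a proper divisor of 52: compute 8^(52/q) for q ∈ {2, 13}.
8^26 ≡ 52 (mod 53)  [q = 2: ≢ 1 ✓]
8^4 ≡ 15 (mod 53)  [q = 13: ≢ 1 ✓]
None equal 1, so ord_53(8) = 52: 8 is a primitive root.

Yes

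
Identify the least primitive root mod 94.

5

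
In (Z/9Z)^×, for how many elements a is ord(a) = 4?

φ(9) = φ(3^2) = 3·(3−1) = 6 = 2 · 3.
(Z/9Z)^× is cyclic (|G| = 6); a cyclic group of order m has exactly φ(d) elements of each order d | m, and none otherwise.
Since 4 ∤ 6, the count is 0.

0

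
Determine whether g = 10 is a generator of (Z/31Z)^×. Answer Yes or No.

No

φ(31) = 31 − 1 = 30 = 2 · 3 · 5.
An element g generates (Z/31Z)^× iff g^(30/q) ≢ 1 (mod 31) for each prime q ∈ {2, 3, 5}.
10^15 ≡ 1 (mod 31)  [q = 2: ≡ 1 ✗]
10^10 ≡ 5 (mod 31)  [q = 3: ≢ 1 ✓]
10^6 ≡ 2 (mod 31)  [q = 5: ≢ 1 ✓]
The check at q = 2 fails, so 10 generates a proper subgroup.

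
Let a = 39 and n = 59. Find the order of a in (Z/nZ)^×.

The order of 39 must divide φ(59) = 59 − 1 = 58 = 2 · 29.
Divisors of 58: 1, 2, 29, 58.
Check 39^d mod 59 for each divisor in increasing order:
39^1 ≡ 39 (mod 59)
39^2 ≡ 46 (mod 59)
39^29 ≡ 58 (mod 59)
39^58 ≡ 1 (mod 59) ✓
So ord_59(39) = 58.

58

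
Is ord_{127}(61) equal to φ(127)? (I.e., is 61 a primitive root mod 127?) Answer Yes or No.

No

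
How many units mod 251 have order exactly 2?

φ(251) = 251 − 1 = 250 = 2 · 5^3.
(Z/251Z)^× is cyclic (|G| = 250); a cyclic group of order m has exactly φ(d) elements of each order d | m, and none otherwise.
2 | 250, and φ(2) = 2 − 1 = 1.

1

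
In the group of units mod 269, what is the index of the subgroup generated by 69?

1

ord(69) | φ(269) = 269 − 1 = 268 = 2^2 · 67.
Divisors of 268: 1, 2, 4, 67, 134, 268.
Evaluate successive powers at the divisors of 268:
69^1 ≡ 69 (mod 269)
69^2 ≡ 188 (mod 269)
69^4 ≡ 105 (mod 269)
69^67 ≡ 187 (mod 269)
69^134 ≡ 268 (mod 269)
69^268 ≡ 1 (mod 269) ✓
Thus |⟨69⟩| = ord(69) = 268.
[(Z/269Z)^× : ⟨69⟩] = 268/268 = 1.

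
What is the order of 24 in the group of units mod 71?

The order of 24 must divide φ(71) = 71 − 1 = 70 = 2 · 5 · 7.
Divisors of 70: 1, 2, 5, 7, 10, 14, 35, 70.
Compute 24^d (mod 71) for the divisors d until we hit 1:
24^1 ≡ 24
24^2 ≡ 8
24^5 ≡ 45
24^7 ≡ 5
24^10 ≡ 37
24^14 ≡ 25
24^35 ≡ 1
Hence ord(24) = 35.

35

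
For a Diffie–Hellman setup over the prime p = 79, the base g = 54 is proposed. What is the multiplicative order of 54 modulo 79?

The order of 54 must divide φ(79) = 79 − 1 = 78 = 2 · 3 · 13.
Divisors of 78: 1, 2, 3, 6, 13, 26, 39, 78.
Test each divisor d:
54^1 ≡ 54 (mod 79)
54^2 ≡ 72 (mod 79)
54^3 ≡ 17 (mod 79)
54^6 ≡ 52 (mod 79)
54^13 ≡ 24 (mod 79)
54^26 ≡ 23 (mod 79)
54^39 ≡ 78 (mod 79)
54^78 ≡ 1 (mod 79) ✓
So ord_79(54) = 78.

78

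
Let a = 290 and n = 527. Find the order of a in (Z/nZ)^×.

30

ord(290) | φ(527) = φ(17·31) = (17−1)·(31−1) = 16·30 = 480 = 2^5 · 3 · 5.
Divisors of 480: 1, 2, 3, 4, 5, 6, 8, 10, 12, 15, 16, 20, 24, 30, 32, 40, 48, 60, 80, 96, 120, 160, 240, 480.
Evaluate successive powers at the divisors of 480:
290^1 ≡ 290
290^2 ≡ 307
290^3 ≡ 494
290^4 ≡ 443
290^5 ≡ 409
290^6 ≡ 35
290^8 ≡ 205
290^10 ≡ 222
290^12 ≡ 171
290^15 ≡ 154
290^16 ≡ 392
290^20 ≡ 273
290^24 ≡ 256
290^30 ≡ 1
The smallest such exponent is 30, so the order of 290 is 30.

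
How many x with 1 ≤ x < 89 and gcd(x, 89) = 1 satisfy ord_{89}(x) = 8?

4

φ(89) = 89 − 1 = 88 = 2^3 · 11.
(Z/89Z)^× is cyclic (|G| = 88); a cyclic group of order m has exactly φ(d) elements of each order d | m, and none otherwise.
8 = 2^3 divides 88, and φ(8) = 4.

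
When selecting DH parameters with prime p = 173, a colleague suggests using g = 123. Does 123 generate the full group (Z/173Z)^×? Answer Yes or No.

φ(173) = 173 − 1 = 172 = 2^2 · 43.
123 is a primitive root mod 173 iff 123^(φ(173)/q) ≢ 1 for every prime q | φ(173), i.e. q ∈ {2, 43}.
123^86 ≡ 172 (mod 173)  [q = 2: ≢ 1 ✓]
123^4 ≡ 29 (mod 173)  [q = 43: ≢ 1 ✓]
None equal 1, so ord_173(123) = 172: 123 is a primitive root.

Yes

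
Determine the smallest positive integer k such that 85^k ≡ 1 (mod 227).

113

ord(85) | φ(227) = 227 − 1 = 226 = 2 · 113.
Divisors of 226: 1, 2, 113, 226.
Evaluate successive powers at the divisors of 226:
85^1 ≡ 85 (mod 227)
85^2 ≡ 188 (mod 227)
85^113 ≡ 1 (mod 227) ✓
Therefore the multiplicative order of 85 modulo 227 is 113.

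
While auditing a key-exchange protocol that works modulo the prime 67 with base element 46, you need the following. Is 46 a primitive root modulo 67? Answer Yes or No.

φ(67) = 67 − 1 = 66 = 2 · 3 · 11.
Test 46^(66/q) mod 67 for each prime factor q of 66:
46^33 ≡ 66 (mod 67)  [q = 2: ≢ 1 ✓]
46^22 ≡ 29 (mod 67)  [q = 3: ≢ 1 ✓]
46^6 ≡ 24 (mod 67)  [q = 11: ≢ 1 ✓]
All checks pass, so 46 has order 66 and is a primitive root modulo 67.

Yes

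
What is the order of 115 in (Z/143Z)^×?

60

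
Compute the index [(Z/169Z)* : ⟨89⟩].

13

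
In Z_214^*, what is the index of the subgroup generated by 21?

1

ord(21) | φ(214) = φ(2)·φ(107) = 1·106 = 106 = 2 · 53.
Divisors of 106: 1, 2, 53, 106.
Test each divisor d:
21^1 ≡ 21 (mod 214)
21^2 ≡ 13 (mod 214)
21^53 ≡ 213 (mod 214)
21^106 ≡ 1 (mod 214) ✓
Thus |⟨21⟩| = ord(21) = 106.
Index = |(Z/214Z)^×| / |⟨21⟩| = 106 / 106 = 1.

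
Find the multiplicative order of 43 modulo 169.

78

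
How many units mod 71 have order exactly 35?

24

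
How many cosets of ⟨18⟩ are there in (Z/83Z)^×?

By Lagrange's theorem, ord_83(18) divides φ(83) = 83 − 1 = 82 = 2 · 41.
Divisors of 82: 1, 2, 41, 82.
Check 18^d mod 83 for each divisor in increasing order:
18^1 ≡ 18 (mod 83)
18^2 ≡ 75 (mod 83)
18^41 ≡ 82 (mod 83)
18^82 ≡ 1 (mod 83) ✓
So ord_83(18) = 82, hence |⟨18⟩| = 82.
The index is φ(83) / ord(18) = 82 / 82 = 1.

1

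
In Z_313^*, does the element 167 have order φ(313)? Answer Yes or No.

Yes

φ(313) = 313 − 1 = 312 = 2^3 · 3 · 13.
Test 167^(312/q) mod 313 for each prime factor q of 312:
167^156 ≡ 312 (mod 313)  [q = 2: ≢ 1 ✓]
167^104 ≡ 214 (mod 313)  [q = 3: ≢ 1 ✓]
167^24 ≡ 48 (mod 313)  [q = 13: ≢ 1 ✓]
Every test exponent gives a nontrivial residue, hence 167 generates the full group.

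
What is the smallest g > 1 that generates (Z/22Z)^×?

φ(22) = φ(2)·φ(11) = 1·10 = 10 = 2 · 5.
g is a primitive root iff g^(10/q) ≢ 1 (mod 22) for each prime q ∈ {2, 5}.
g = 2: gcd(2, 22) = 2 > 1, not a unit — skip.
g = 3: 3^5 ≡ 1 — hits 1, so not a primitive root.
g = 4: gcd(4, 22) = 2 > 1, not a unit — skip.
g = 5: 5^5 ≡ 1 — hits 1, so not a primitive root.
g = 6: gcd(6, 22) = 2 > 1, not a unit — skip.
g = 7: 7^5 ≡ 21; 7^2 ≡ 5 — none is 1, so 7 is a primitive root.
Hence the least primitive root of 22 is 7.

7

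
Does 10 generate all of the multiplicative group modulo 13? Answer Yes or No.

φ(13) = 13 − 1 = 12 = 2^2 · 3.
It suffices to check that the order of 10 is not a proper divisor of 12: compute 10^(12/q) for q ∈ {2, 3}.
10^6 ≡ 1 (mod 13)  [q = 2: ≡ 1 ✗]
10^4 ≡ 3 (mod 13)  [q = 3: ≢ 1 ✓]
Since 10^6 ≡ 1, the order of 10 divides 6 < 12, so 10 is not a primitive root.

No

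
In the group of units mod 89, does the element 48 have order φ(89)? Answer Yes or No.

Yes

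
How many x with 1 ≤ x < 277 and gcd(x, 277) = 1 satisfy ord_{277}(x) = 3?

2

φ(277) = 277 − 1 = 276 = 2^2 · 3 · 23.
Since (Z/277Z)^× is cyclic of order 276, the number of elements of order d is φ(d) when d | 276 and 0 otherwise.
3 | 276, and φ(3) = 3 − 1 = 2.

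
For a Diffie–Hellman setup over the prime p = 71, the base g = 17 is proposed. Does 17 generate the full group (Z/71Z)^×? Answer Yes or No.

No

φ(71) = 71 − 1 = 70 = 2 · 5 · 7.
It suffices to check that the order of 17 is not a proper divisor of 70: compute 17^(70/q) for q ∈ {2, 5, 7}.
17^35 ≡ 70 (mod 71)  [q = 2: ≢ 1 ✓]
17^14 ≡ 25 (mod 71)  [q = 5: ≢ 1 ✓]
17^10 ≡ 1 (mod 71)  [q = 7: ≡ 1 ✗]
17^10 ≡ 1 shows ord(17) | 10, strictly less than φ(71); not a primitive root.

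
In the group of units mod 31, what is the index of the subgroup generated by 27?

ord(27) | φ(31) = 31 − 1 = 30 = 2 · 3 · 5.
Divisors of 30: 1, 2, 3, 5, 6, 10, 15, 30.
Evaluate successive powers at the divisors of 30:
27^1 ≡ 27 (mod 31)
27^2 ≡ 16 (mod 31)
27^3 ≡ 29 (mod 31)
27^5 ≡ 30 (mod 31)
27^6 ≡ 4 (mod 31)
27^10 ≡ 1 (mod 31) ✓
Thus |⟨27⟩| = ord(27) = 10.
Index = |(Z/31Z)^×| / |⟨27⟩| = 30 / 10 = 3.

3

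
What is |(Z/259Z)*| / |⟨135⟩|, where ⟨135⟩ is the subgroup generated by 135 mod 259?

6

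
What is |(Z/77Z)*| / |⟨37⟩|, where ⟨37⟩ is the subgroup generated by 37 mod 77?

ord(37) | φ(77) = φ(7·11) = (7−1)·(11−1) = 6·10 = 60 = 2^2 · 3 · 5.
Divisors of 60: 1, 2, 3, 4, 5, 6, 10, 12, 15, 20, 30, 60.
Evaluate successive powers at the divisors of 60:
37^1 ≡ 37
37^2 ≡ 60
37^3 ≡ 64
37^4 ≡ 58
37^5 ≡ 67
37^6 ≡ 15
37^10 ≡ 23
37^12 ≡ 71
37^15 ≡ 1
So ord_77(37) = 15, hence |⟨37⟩| = 15.
The index is φ(77) / ord(37) = 60 / 15 = 4.

4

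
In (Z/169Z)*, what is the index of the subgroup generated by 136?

1

Since 136 ∈ (Z/169Z)^×, its order divides φ(169) = φ(13^2) = 13·(13−1) = 156 = 2^2 · 3 · 13.
Divisors of 156: 1, 2, 3, 4, 6, 12, 13, 26, 39, 52, 78, 156.
Check 136^d mod 169 for each divisor in increasing order:
136^1 ≡ 136
136^2 ≡ 75
136^3 ≡ 60
136^4 ≡ 48
136^6 ≡ 51
136^12 ≡ 66
136^13 ≡ 19
136^26 ≡ 23
136^39 ≡ 99
136^52 ≡ 22
136^78 ≡ 168
136^156 ≡ 1
Thus |⟨136⟩| = ord(136) = 156.
The index is φ(169) / ord(136) = 156 / 156 = 1.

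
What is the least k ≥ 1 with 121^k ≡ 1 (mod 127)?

63

The order of 121 must divide φ(127) = 127 − 1 = 126 = 2 · 3^2 · 7.
Divisors of 126: 1, 2, 3, 6, 7, 9, 14, 18, 21, 42, 63, 126.
Check 121^d mod 127 for each divisor in increasing order:
121^1 ≡ 121 (mod 127)
121^2 ≡ 36 (mod 127)
121^3 ≡ 38 (mod 127)
121^6 ≡ 47 (mod 127)
121^7 ≡ 99 (mod 127)
121^9 ≡ 8 (mod 127)
121^14 ≡ 22 (mod 127)
121^18 ≡ 64 (mod 127)
121^21 ≡ 19 (mod 127)
121^42 ≡ 107 (mod 127)
121^63 ≡ 1 (mod 127) ✓
So ord_127(121) = 63.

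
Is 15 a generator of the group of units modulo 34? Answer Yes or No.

No

φ(34) = φ(2)·φ(17) = 1·16 = 16 = 2^4.
An element g generates (Z/34Z)^× iff g^(16/q) ≢ 1 (mod 34) for each prime q ∈ {2}.
15^8 ≡ 1 (mod 34)  [q = 2: ≡ 1 ✗]
Since 15^8 ≡ 1, the order of 15 divides 8 < 16, so 15 is not a primitive root.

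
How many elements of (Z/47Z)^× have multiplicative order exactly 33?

φ(47) = 47 − 1 = 46 = 2 · 23.
In a cyclic group of order 46, there are φ(d) elements of order d for each divisor d of 46, and zero for non-divisors.
Here 46 is not a multiple of 33, so there are no elements of order 33.

0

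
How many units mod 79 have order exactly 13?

φ(79) = 79 − 1 = 78 = 2 · 3 · 13.
(Z/79Z)^× is cyclic (|G| = 78); a cyclic group of order m has exactly φ(d) elements of each order d | m, and none otherwise.
13 | 78, and φ(13) = 13 − 1 = 12.

12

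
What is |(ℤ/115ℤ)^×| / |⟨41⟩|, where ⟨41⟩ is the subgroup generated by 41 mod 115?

ord(41) | φ(115) = φ(5·23) = (5−1)·(23−1) = 4·22 = 88 = 2^3 · 11.
Divisors of 88: 1, 2, 4, 8, 11, 22, 44, 88.
Evaluate successive powers at the divisors of 88:
41^1 ≡ 41 (mod 115)
41^2 ≡ 71 (mod 115)
41^4 ≡ 96 (mod 115)
41^8 ≡ 16 (mod 115)
41^11 ≡ 1 (mod 115) ✓
Thus |⟨41⟩| = ord(41) = 11.
Index = |(Z/115Z)^×| / |⟨41⟩| = 88 / 11 = 8.

8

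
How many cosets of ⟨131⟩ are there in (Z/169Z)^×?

The order of 131 must divide φ(169) = φ(13^2) = 13·(13−1) = 156 = 2^2 · 3 · 13.
Divisors of 156: 1, 2, 3, 4, 6, 12, 13, 26, 39, 52, 78, 156.
Check 131^d mod 169 for each divisor in increasing order:
131^1 ≡ 131 (mod 169)
131^2 ≡ 92 (mod 169)
131^3 ≡ 53 (mod 169)
131^4 ≡ 14 (mod 169)
131^6 ≡ 105 (mod 169)
131^12 ≡ 40 (mod 169)
131^13 ≡ 1 (mod 169) ✓
Thus |⟨131⟩| = ord(131) = 13.
The index is φ(169) / ord(131) = 156 / 13 = 12.

12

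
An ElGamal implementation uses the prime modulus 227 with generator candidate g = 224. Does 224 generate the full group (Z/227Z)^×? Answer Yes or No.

Yes

φ(227) = 227 − 1 = 226 = 2 · 113.
An element g generates (Z/227Z)^× iff g^(226/q) ≢ 1 (mod 227) for each prime q ∈ {2, 113}.
224^113 ≡ 226 (mod 227)  [q = 2: ≢ 1 ✓]
224^2 ≡ 9 (mod 227)  [q = 113: ≢ 1 ✓]
All checks pass, so 224 has order 226 and is a primitive root modulo 227.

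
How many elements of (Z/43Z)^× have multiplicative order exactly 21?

12

φ(43) = 43 − 1 = 42 = 2 · 3 · 7.
In a cyclic group of order 42, there are φ(d) elements of order d for each divisor d of 42, and zero for non-divisors.
21 = 3 · 7 divides 42, and φ(21) = 12.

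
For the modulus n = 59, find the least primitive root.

2

φ(59) = 59 − 1 = 58 = 2 · 29.
Test candidates g = 2, 3, … against the prime factors q ∈ {2, 29} of φ(59): g is a generator iff g^(58/q) ≢ 1 for every such q.
g = 2: 2^29 ≡ 58; 2^2 ≡ 4 — none is 1, so 2 is a primitive root.
Hence the least primitive root of 59 is 2.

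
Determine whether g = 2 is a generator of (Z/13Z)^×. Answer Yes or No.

Yes

φ(13) = 13 − 1 = 12 = 2^2 · 3.
It suffices to check that the order of 2 is not a proper divisor of 12: compute 2^(12/q) for q ∈ {2, 3}.
2^6 ≡ 12 (mod 13)  [q = 2: ≢ 1 ✓]
2^4 ≡ 3 (mod 13)  [q = 3: ≢ 1 ✓]
Every test exponent gives a nontrivial residue, hence 2 generates the full group.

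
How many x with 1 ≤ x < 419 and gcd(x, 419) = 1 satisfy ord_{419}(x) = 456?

0

φ(419) = 419 − 1 = 418 = 2 · 11 · 19.
(Z/419Z)^× is cyclic (|G| = 418); a cyclic group of order m has exactly φ(d) elements of each order d | m, and none otherwise.
Since 456 ∤ 418, the count is 0.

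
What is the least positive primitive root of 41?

φ(41) = 41 − 1 = 40 = 2^3 · 5.
Test candidates g = 2, 3, … against the prime factors q ∈ {2, 5} of φ(41): g is a generator iff g^(40/q) ≢ 1 for every such q.
g = 2: 2^20 ≡ 1 — hits 1, so not a primitive root.
g = 3: 3^20 ≡ 40; 3^8 ≡ 1 — hits 1, so not a primitive root.
g = 4: 4^20 ≡ 1 — hits 1, so not a primitive root.
g = 5: 5^20 ≡ 1 — hits 1, so not a primitive root.
g = 6: 6^20 ≡ 40; 6^8 ≡ 10 — none is 1, so 6 is a primitive root.
So 6 is the smallest generator of (Z/41Z)^×.

6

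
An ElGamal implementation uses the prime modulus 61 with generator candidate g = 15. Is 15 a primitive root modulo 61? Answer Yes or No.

φ(61) = 61 − 1 = 60 = 2^2 · 3 · 5.
15 is a primitive root mod 61 iff 15^(φ(61)/q) ≢ 1 for every prime q | φ(61), i.e. q ∈ {2, 3, 5}.
15^30 ≡ 1 (mod 61)  [q = 2: ≡ 1 ✗]
15^20 ≡ 47 (mod 61)  [q = 3: ≢ 1 ✓]
15^12 ≡ 58 (mod 61)  [q = 5: ≢ 1 ✓]
15^30 ≡ 1 shows ord(15) | 30, strictly less than φ(61); not a primitive root.

No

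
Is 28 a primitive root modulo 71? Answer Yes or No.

Yes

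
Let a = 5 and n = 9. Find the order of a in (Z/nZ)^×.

6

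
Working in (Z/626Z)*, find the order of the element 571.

Since 571 ∈ (Z/626Z)^×, its order divides φ(626) = φ(2)·φ(313) = 1·312 = 312 = 2^3 · 3 · 13.
Divisors of 312: 1, 2, 3, 4, 6, 8, 12, 13, 24, 26, 39, 52, 78, 104, 156, 312.
Evaluate successive powers at the divisors of 312:
571^1 ≡ 571
571^2 ≡ 521
571^3 ≡ 141
571^4 ≡ 383
571^6 ≡ 475
571^8 ≡ 205
571^12 ≡ 265
571^13 ≡ 449
571^24 ≡ 113
571^26 ≡ 29
571^39 ≡ 501
571^52 ≡ 215
571^78 ≡ 601
571^104 ≡ 527
571^156 ≡ 625
571^312 ≡ 1
Therefore the multiplicative order of 571 modulo 626 is 312.

312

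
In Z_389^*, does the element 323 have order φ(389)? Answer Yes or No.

φ(389) = 389 − 1 = 388 = 2^2 · 97.
Test 323^(388/q) mod 389 for each prime factor q of 388:
323^194 ≡ 1 (mod 389)  [q = 2: ≡ 1 ✗]
323^4 ≡ 94 (mod 389)  [q = 97: ≢ 1 ✓]
The check at q = 2 fails, so 323 generates a proper subgroup.

No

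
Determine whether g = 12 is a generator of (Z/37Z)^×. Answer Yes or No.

No

φ(37) = 37 − 1 = 36 = 2^2 · 3^2.
It suffices to check that the order of 12 is not a proper divisor of 36: compute 12^(36/q) for q ∈ {2, 3}.
12^18 ≡ 1 (mod 37)  [q = 2: ≡ 1 ✗]
12^12 ≡ 26 (mod 37)  [q = 3: ≢ 1 ✓]
Since 12^18 ≡ 1, the order of 12 divides 18 < 36, so 12 is not a primitive root.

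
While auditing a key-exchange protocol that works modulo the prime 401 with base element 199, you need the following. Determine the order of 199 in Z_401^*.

16

Since 199 ∈ (Z/401Z)^×, its order divides φ(401) = 401 − 1 = 400 = 2^4 · 5^2.
Divisors of 400: 1, 2, 4, 5, 8, 10, 16, 20, 25, 40, 50, 80, 100, 200, 400.
Test each divisor d:
199^1 ≡ 199 (mod 401)
199^2 ≡ 303 (mod 401)
199^4 ≡ 381 (mod 401)
199^5 ≡ 30 (mod 401)
199^8 ≡ 400 (mod 401)
199^10 ≡ 98 (mod 401)
199^16 ≡ 1 (mod 401) ✓
The smallest such exponent is 16, so the order of 199 is 16.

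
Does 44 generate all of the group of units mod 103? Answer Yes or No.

φ(103) = 103 − 1 = 102 = 2 · 3 · 17.
An element g generates (Z/103Z)^× iff g^(102/q) ≢ 1 (mod 103) for each prime q ∈ {2, 3, 17}.
44^51 ≡ 102 (mod 103)  [q = 2: ≢ 1 ✓]
44^34 ≡ 46 (mod 103)  [q = 3: ≢ 1 ✓]
44^6 ≡ 9 (mod 103)  [q = 17: ≢ 1 ✓]
Every test exponent gives a nontrivial residue, hence 44 generates the full group.

Yes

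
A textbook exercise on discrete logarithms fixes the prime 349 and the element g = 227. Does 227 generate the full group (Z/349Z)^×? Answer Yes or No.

No

φ(349) = 349 − 1 = 348 = 2^2 · 3 · 29.
227 is a primitive root mod 349 iff 227^(φ(349)/q) ≢ 1 for every prime q | φ(349), i.e. q ∈ {2, 3, 29}.
227^174 ≡ 1 (mod 349)  [q = 2: ≡ 1 ✗]
227^116 ≡ 226 (mod 349)  [q = 3: ≢ 1 ✓]
227^12 ≡ 1 (mod 349)  [q = 29: ≡ 1 ✗]
The check at q = 2 fails, so 227 generates a proper subgroup.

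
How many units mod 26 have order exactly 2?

1

φ(26) = φ(2)·φ(13) = 1·12 = 12 = 2^2 · 3.
(Z/26Z)^× is cyclic (|G| = 12); a cyclic group of order m has exactly φ(d) elements of each order d | m, and none otherwise.
2 | 12, and φ(2) = 2 − 1 = 1.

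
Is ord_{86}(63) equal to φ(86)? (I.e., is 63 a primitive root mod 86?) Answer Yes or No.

φ(86) = φ(2)·φ(43) = 1·42 = 42 = 2 · 3 · 7.
63 is a primitive root mod 86 iff 63^(φ(86)/q) ≢ 1 for every prime q | φ(86), i.e. q ∈ {2, 3, 7}.
63^21 ≡ 85 (mod 86)  [q = 2: ≢ 1 ✓]
63^14 ≡ 79 (mod 86)  [q = 3: ≢ 1 ✓]
63^6 ≡ 47 (mod 86)  [q = 7: ≢ 1 ✓]
All checks pass, so 63 has order 42 and is a primitive root modulo 86.

Yes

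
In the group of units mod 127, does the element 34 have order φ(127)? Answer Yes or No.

No

φ(127) = 127 − 1 = 126 = 2 · 3^2 · 7.
34 is a primitive root mod 127 iff 34^(φ(127)/q) ≢ 1 for every prime q | φ(127), i.e. q ∈ {2, 3, 7}.
34^63 ≡ 1 (mod 127)  [q = 2: ≡ 1 ✗]
34^42 ≡ 19 (mod 127)  [q = 3: ≢ 1 ✓]
34^18 ≡ 8 (mod 127)  [q = 7: ≢ 1 ✓]
Since 34^63 ≡ 1, the order of 34 divides 63 < 126, so 34 is not a primitive root.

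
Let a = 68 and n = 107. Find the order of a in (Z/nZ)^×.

106

The order of 68 must divide φ(107) = 107 − 1 = 106 = 2 · 53.
Divisors of 106: 1, 2, 53, 106.
Test each divisor d:
68^1 ≡ 68 (mod 107)
68^2 ≡ 23 (mod 107)
68^53 ≡ 106 (mod 107)
68^106 ≡ 1 (mod 107) ✓
The smallest such exponent is 106, so the order of 68 is 106.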